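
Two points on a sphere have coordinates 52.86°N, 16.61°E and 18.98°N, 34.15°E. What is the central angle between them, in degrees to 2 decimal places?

With latitudes φ₁ = 52.860°, φ₂ = 18.980° and longitude difference Δλ = 17.540°:
Haversine: a = sin²(Δφ/2) + cos φ₁ cos φ₂ sin²(Δλ/2) = 0.0849 + (0.6038)(0.9456)(0.0232) = 0.09817.
Central angle c = 2·arcsin(√a) = 0.63737 rad.
So the angular separation is 36.52°.

36.52°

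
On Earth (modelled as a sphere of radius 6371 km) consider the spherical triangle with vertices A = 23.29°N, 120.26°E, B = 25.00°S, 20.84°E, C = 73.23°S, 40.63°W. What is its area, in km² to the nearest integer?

67735636 km²

Side lengths (central angles): a = 1.0127, b = 2.2510, c = 1.8790 rad; semiperimeter s = 2.5714.
By l'Huilier's theorem, tan(E/4) = √[tan(s/2) tan((s−a)/2) tan((s−b)/2) tan((s−c)/2)], giving spherical excess E = 1.6688 rad.
Area = E·R² = 1.6688 × (6371)² ≈ 67735636 km².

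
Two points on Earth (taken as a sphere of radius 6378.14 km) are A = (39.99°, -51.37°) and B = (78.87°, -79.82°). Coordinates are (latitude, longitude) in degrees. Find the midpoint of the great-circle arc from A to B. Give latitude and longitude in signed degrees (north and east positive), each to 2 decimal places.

59.92°, -56.98°

Central angle δ = 0.7066 rad. Interpolating on the sphere with fraction f = 0.5:
P = [sin((1−f)δ)·A + sin(fδ)·B] / sin δ = 0.5329·A + 0.5329·B in Cartesian coordinates,
giving P = (0.2731, -0.4202, 0.8654), i.e. latitude 59.92°, longitude -56.98°.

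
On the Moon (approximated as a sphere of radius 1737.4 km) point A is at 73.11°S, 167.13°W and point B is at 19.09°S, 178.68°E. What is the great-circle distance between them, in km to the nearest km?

In radians: φ₁ = -1.2760, φ₂ = -0.3332, Δλ = -14.190° = -0.2477 rad.
cos c = sin φ₁ sin φ₂ + cos φ₁ cos φ₂ cos Δλ = (-0.9569)(-0.3271) + (0.2905)(0.9450)(0.9695) = 0.57913,
so c = arccos(0.57913) = 0.95314 rad.
Distance = R·c = 1737.4 × 0.9531 ≈ 1656 km.

1656 km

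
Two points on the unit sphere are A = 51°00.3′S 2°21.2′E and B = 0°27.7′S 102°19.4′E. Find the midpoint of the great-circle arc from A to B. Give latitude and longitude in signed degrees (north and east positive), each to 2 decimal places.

-35.89°, 67.50°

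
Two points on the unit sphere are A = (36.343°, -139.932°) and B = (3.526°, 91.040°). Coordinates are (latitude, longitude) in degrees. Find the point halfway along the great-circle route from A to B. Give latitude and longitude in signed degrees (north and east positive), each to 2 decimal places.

39.44°, 142.93°

The central angle between A and B is δ = 2.0599 rad.
With f = 0.5, the slerp weights are sin((1−f)δ)/sin δ = 0.9711 and sin(fδ)/sin δ = 0.9711.
Weighted sum of the unit vectors: (0.9711)·(-0.6164,-0.5185,0.5926) + (0.9711)·(-0.0181,0.9979,0.0615) = (-0.6162, 0.4656, 0.6352).
Converting back: φ = atan2(z, √(x²+y²)) = 39.44°, λ = atan2(y, x) = 142.93°.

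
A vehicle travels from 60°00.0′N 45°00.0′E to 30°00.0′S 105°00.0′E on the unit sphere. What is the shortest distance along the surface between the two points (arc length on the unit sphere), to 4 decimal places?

1.7890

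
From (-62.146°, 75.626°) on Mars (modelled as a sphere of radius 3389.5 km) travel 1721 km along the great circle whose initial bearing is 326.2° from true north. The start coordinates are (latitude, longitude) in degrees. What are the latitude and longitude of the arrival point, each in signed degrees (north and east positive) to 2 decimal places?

Angular distance δ = d/R = 1721/3389.5 = 0.50774 rad; initial bearing θ = 5.6933 rad.
sin φ₂ = sin φ₁ cos δ + cos φ₁ sin δ cos θ = (-0.8841)(0.8738) + (0.4672)(0.4862)(0.8310) = -0.5838, so φ₂ = -35.72°.
Δλ = atan2(sin θ sin δ cos φ₁, cos δ − sin φ₁ sin φ₂) = atan2(-0.1264, 0.3577) = -19.460°.
λ₂ = 75.626° − 19.460° = 56.17°.

-35.72°, 56.17°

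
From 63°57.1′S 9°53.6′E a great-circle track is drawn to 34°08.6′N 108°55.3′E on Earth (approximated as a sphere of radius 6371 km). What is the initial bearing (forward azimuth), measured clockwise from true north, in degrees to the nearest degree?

Δλ = 99.028° = 1.7284 rad.
y = sin Δλ · cos φ₂ = (0.9876)(0.8276) = 0.8174
x = cos φ₁ sin φ₂ − sin φ₁ cos φ₂ cos Δλ = (0.4391)(0.5613) − (-0.8984)(0.8276)(-0.1569) = 0.1298
θ = atan2(y, x) = 80.98°, so the bearing is 81°.

81°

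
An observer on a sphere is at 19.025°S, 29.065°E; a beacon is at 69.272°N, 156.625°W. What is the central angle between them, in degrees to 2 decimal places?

129.63°

In radians: φ₁ = -0.3320, φ₂ = 1.2090, Δλ = 174.310° = 3.0423 rad.
Haversine: a = sin²(Δφ/2) + cos φ₁ cos φ₂ sin²(Δλ/2) = 0.4851 + (0.9454)(0.3539)(0.9975) = 0.81892.
Central angle c = 2·arcsin(√a) = 2.26247 rad.
So the angular separation is 129.63°.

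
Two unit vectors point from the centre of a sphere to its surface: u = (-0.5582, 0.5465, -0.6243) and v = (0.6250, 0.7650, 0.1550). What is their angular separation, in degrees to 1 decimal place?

91.6°

u·v = -0.0276; |u| = 1.0000, |v| = 0.9999.
cos θ = (u·v)/(|u||v|) = -0.0276, so θ = 91.6°.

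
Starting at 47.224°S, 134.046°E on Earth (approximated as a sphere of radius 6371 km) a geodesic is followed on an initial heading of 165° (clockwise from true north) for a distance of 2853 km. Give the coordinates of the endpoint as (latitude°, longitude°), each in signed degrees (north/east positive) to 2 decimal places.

Angular distance δ = d/R = 2853/6371 = 0.44781 rad; initial bearing θ = 2.8798 rad.
sin φ₂ = sin φ₁ cos δ + cos φ₁ sin δ cos θ = (-0.7340)(0.9014) + (0.6791)(0.4330)(-0.9659) = -0.9457, so φ₂ = -71.03°.
Δλ = atan2(sin θ sin δ cos φ₁, cos δ − sin φ₁ sin φ₂) = atan2(0.0761, 0.2073) = 20.164°.
λ₂ = 134.046° + 20.164° = 154.21°.

-71.03°, 154.21°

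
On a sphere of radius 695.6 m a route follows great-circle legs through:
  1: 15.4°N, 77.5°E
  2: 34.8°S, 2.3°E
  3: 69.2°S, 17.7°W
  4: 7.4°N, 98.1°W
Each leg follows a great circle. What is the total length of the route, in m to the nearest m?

2632 m

Leg 1→2: central angle 1.5201 rad, distance 1057.4 m.
Leg 2→3: central angle 0.6308 rad, distance 438.8 m.
Leg 3→4: central angle 1.6325 rad, distance 1135.6 m.
Total: 1057.4 + 438.8 + 1135.6 ≈ 2632 m.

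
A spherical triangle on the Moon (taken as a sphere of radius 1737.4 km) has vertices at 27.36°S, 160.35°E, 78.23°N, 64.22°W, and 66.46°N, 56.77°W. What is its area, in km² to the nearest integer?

Side lengths (central angles): a = 0.2088, b = 2.3521, c = 2.1883 rad; semiperimeter s = 2.3745.
By l'Huilier's theorem, tan(E/4) = √[tan(s/2) tan((s−a)/2) tan((s−b)/2) tan((s−c)/2)], giving spherical excess E = 0.2797 rad.
Area = E·R² = 0.2797 × (1737.4)² ≈ 844344 km².

844344 km²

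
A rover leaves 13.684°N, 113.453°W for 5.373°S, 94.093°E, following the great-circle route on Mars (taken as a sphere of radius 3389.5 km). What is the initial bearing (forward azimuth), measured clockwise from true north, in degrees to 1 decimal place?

284.4°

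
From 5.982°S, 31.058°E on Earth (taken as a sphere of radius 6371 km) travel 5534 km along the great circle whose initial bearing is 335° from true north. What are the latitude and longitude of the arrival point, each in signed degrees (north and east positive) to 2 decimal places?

38.38°, 6.75°

Angular distance δ = d/R = 5534/6371 = 0.86862 rad; initial bearing θ = 5.8469 rad.
sin φ₂ = sin φ₁ cos δ + cos φ₁ sin δ cos θ = (-0.1042)(0.6459) + (0.9946)(0.7634)(0.9063) = 0.6208, so φ₂ = 38.38°.
Δλ = atan2(sin θ sin δ cos φ₁, cos δ − sin φ₁ sin φ₂) = atan2(-0.3209, 0.7106) = -24.303°.
λ₂ = 31.058° − 24.303° = 6.75°.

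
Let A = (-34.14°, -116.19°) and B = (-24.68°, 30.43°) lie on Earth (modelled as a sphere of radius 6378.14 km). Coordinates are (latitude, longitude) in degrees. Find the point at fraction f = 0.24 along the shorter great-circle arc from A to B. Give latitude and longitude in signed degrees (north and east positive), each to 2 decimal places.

-54.73°, -90.73°

Central angle δ = 1.9754 rad. Interpolating on the sphere with fraction f = 0.24:
P = [sin((1−f)δ)·A + sin(fδ)·B] / sin δ = 1.0852·A + 0.4966·B in Cartesian coordinates,
giving P = (-0.0073, -0.5774, -0.8164), i.e. latitude -54.73°, longitude -90.73°.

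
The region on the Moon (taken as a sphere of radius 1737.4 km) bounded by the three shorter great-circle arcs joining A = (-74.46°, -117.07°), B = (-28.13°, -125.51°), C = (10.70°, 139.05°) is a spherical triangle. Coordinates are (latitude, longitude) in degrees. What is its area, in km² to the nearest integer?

3043902 km²

Side lengths (central angles): a = 1.7413, b = 1.8153, c = 0.8121 rad; semiperimeter s = 2.1844.
By l'Huilier's theorem, tan(E/4) = √[tan(s/2) tan((s−a)/2) tan((s−b)/2) tan((s−c)/2)], giving spherical excess E = 1.0084 rad.
Area = E·R² = 1.0084 × (1737.4)² ≈ 3043902 km².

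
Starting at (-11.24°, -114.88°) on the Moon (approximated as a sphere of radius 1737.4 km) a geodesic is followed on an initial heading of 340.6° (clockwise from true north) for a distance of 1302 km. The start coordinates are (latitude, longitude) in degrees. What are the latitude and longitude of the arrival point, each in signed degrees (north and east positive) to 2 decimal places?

Angular distance δ = d/R = 1302/1737.4 = 0.74940 rad; initial bearing θ = 5.9446 rad.
sin φ₂ = sin φ₁ cos δ + cos φ₁ sin δ cos θ = (-0.1949)(0.7321) + (0.9808)(0.6812)(0.9432) = 0.4875, so φ₂ = 29.18°.
Δλ = atan2(sin θ sin δ cos φ₁, cos δ − sin φ₁ sin φ₂) = atan2(-0.2219, 0.8271) = -15.019°.
λ₂ = -114.880° − 15.019° = -129.90°.

29.18°, -129.90°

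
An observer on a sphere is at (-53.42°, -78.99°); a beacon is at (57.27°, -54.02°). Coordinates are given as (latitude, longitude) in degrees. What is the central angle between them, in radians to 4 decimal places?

Let φ₁ = -0.9324 rad, φ₂ = 0.9996 rad, and Δλ = 0.4358 rad.
cos c = sin φ₁ sin φ₂ + cos φ₁ cos φ₂ cos Δλ = (-0.8030)(0.8412) + (0.5959)(0.5407)(0.9065) = -0.38343,
so c = arccos(-0.38343) = 1.96430 rad.
So the angular separation is 1.9643 rad.

1.9643 rad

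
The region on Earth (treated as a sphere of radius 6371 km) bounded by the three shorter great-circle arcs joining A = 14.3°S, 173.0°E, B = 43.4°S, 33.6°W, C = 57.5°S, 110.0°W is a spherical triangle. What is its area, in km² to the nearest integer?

Side lengths (central angles): a = 0.8349, b = 1.2393, c = 2.0486 rad; semiperimeter s = 2.0614.
By l'Huilier's theorem, tan(E/4) = √[tan(s/2) tan((s−a)/2) tan((s−b)/2) tan((s−c)/2)], giving spherical excess E = 0.2286 rad.
Area = E·R² = 0.2286 × (6371)² ≈ 9277320 km².

9277320 km²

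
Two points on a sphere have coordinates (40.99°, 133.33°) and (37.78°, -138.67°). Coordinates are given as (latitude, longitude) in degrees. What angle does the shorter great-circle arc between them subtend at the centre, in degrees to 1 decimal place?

Let φ₁ = 0.7154 rad, φ₂ = 0.6594 rad, and Δλ = 1.5359 rad.
cos c = sin φ₁ sin φ₂ + cos φ₁ cos φ₂ cos Δλ = (0.6559)(0.6126) + (0.7548)(0.7904)(0.0349) = 0.42266,
so c = arccos(0.42266) = 1.13442 rad.
So the angular separation is 65.0°.

65.0°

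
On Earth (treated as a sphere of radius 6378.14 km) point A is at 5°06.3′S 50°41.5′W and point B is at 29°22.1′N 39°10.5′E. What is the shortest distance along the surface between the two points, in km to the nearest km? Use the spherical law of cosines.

10284 km

With latitudes φ₁ = -5.105°, φ₂ = 29.368° and longitude difference Δλ = 89.867°:
cos c = sin φ₁ sin φ₂ + cos φ₁ cos φ₂ cos Δλ = (-0.0890)(0.4904) + (0.9960)(0.8715)(0.0023) = -0.04162,
so c = arccos(-0.04162) = 1.61243 rad.
Distance = R·c = 6378.14 × 1.6124 ≈ 10284 km.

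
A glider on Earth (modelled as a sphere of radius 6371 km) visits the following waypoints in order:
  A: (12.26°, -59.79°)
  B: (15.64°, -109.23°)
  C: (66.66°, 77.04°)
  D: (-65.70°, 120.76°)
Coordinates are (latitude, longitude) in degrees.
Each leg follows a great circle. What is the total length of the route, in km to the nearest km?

Leg A→B: central angle 0.8378 rad, distance 5337.3 km.
Leg B→C: central angle 1.7029 rad, distance 10849.1 km.
Leg C→D: central angle 2.3731 rad, distance 15119.3 km.
Total: 5337.3 + 10849.1 + 15119.3 ≈ 31306 km.

31306 km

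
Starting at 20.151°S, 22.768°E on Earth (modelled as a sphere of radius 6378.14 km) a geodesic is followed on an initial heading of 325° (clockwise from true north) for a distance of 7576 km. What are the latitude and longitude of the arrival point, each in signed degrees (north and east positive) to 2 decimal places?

35.77°, -18.21°

Angular distance δ = d/R = 7576/6378.14 = 1.18781 rad; initial bearing θ = 5.6723 rad.
sin φ₂ = sin φ₁ cos δ + cos φ₁ sin δ cos θ = (-0.3445)(0.3737) + (0.9388)(0.9276)(0.8192) = 0.5846, so φ₂ = 35.77°.
Δλ = atan2(sin θ sin δ cos φ₁, cos δ − sin φ₁ sin φ₂) = atan2(-0.4995, 0.5751) = -40.975°.
λ₂ = 22.768° − 40.975° = -18.21°.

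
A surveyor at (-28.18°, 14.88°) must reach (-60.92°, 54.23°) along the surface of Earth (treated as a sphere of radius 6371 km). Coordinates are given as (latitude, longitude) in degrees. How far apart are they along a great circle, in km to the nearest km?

4662 km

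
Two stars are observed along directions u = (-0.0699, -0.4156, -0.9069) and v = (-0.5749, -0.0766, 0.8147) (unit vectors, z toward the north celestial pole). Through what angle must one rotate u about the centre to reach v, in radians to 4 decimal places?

2.3007 rad

u·v = -0.6668; |u| = 1.0000, |v| = 1.0001.
cos θ = (u·v)/(|u||v|) = -0.6668, so θ = 2.3007 rad.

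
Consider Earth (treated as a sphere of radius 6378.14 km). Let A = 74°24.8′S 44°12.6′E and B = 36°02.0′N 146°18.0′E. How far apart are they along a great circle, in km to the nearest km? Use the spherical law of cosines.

With latitudes φ₁ = -74.413°, φ₂ = 36.033° and longitude difference Δλ = 102.090°:
cos c = sin φ₁ sin φ₂ + cos φ₁ cos φ₂ cos Δλ = (-0.9632)(0.5883) + (0.2687)(0.8087)(-0.2094) = -0.61213,
so c = arccos(-0.61213) = 2.22955 rad.
Distance = R·c = 6378.14 × 2.2296 ≈ 14220 km.

14220 km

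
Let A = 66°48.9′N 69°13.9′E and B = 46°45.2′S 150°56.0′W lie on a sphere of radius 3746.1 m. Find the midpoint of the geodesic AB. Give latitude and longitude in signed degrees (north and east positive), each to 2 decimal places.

Central angle δ = 2.6377 rad. Interpolating on the sphere with fraction f = 0.5:
P = [sin((1−f)δ)·A + sin(fδ)·B] / sin δ = 2.0058·A + 2.0058·B in Cartesian coordinates,
giving P = (-0.9211, 0.0707, 0.3828), i.e. latitude 22.50°, longitude 175.61°.

22.50°, 175.61°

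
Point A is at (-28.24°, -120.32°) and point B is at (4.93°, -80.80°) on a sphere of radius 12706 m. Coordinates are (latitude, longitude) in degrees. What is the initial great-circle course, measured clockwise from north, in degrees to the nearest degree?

Δλ = 39.520° = 0.6898 rad.
y = sin Δλ · cos φ₂ = (0.6363)(0.9963) = 0.6340
x = cos φ₁ sin φ₂ − sin φ₁ cos φ₂ cos Δλ = (0.8810)(0.0859) − (-0.4732)(0.9963)(0.7714) = 0.4394
θ = atan2(y, x) = 55.28°, so the bearing is 55°.

55°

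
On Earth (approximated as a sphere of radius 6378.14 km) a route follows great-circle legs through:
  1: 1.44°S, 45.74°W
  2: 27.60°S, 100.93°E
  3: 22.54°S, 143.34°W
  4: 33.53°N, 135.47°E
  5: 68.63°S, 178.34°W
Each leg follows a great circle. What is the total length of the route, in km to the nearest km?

48991 km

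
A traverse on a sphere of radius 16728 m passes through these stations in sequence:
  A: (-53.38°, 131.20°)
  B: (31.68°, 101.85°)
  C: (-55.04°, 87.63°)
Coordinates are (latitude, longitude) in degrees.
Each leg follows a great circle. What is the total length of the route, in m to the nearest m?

51495 m

Leg A→B: central angle 1.5498 rad, distance 25925.7 m.
Leg B→C: central angle 1.5285 rad, distance 25568.9 m.
Total: 25925.7 + 25568.9 ≈ 51495 m.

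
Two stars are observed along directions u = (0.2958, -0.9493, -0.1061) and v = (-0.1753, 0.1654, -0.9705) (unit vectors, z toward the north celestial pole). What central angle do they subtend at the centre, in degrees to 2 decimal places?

u·v = -0.1059; |u| = 1.0000, |v| = 1.0000.
cos θ = (u·v)/(|u||v|) = -0.1059, so θ = 96.08°.

96.08°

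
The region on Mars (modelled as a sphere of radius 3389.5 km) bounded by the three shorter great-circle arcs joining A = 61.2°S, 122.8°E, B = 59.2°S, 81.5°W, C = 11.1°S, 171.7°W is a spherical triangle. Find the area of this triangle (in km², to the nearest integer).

Side lengths (central angles): a = 1.4064, b = 1.1974, c = 1.0147 rad; semiperimeter s = 1.8093.
By l'Huilier's theorem, tan(E/4) = √[tan(s/2) tan((s−a)/2) tan((s−b)/2) tan((s−c)/2)], giving spherical excess E = 0.7338 rad.
Area = E·R² = 0.7338 × (3389.5)² ≈ 8430902 km².

8430902 km²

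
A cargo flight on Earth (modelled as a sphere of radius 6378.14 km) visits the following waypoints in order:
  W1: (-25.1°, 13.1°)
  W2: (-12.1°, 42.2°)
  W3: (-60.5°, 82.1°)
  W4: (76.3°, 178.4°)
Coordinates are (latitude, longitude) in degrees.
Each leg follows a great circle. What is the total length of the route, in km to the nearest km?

26275 km

Leg W1→W2: central angle 0.5304 rad, distance 3383.0 km.
Leg W2→W3: central angle 0.9863 rad, distance 6290.4 km.
Leg W3→W4: central angle 2.6029 rad, distance 16601.8 km.
Total: 3383.0 + 6290.4 + 16601.8 ≈ 26275 km.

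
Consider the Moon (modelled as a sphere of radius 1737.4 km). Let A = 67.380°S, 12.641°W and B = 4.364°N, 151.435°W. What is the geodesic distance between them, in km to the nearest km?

3367 km

With latitudes φ₁ = -67.380°, φ₂ = 4.364° and longitude difference Δλ = -138.794°:
Haversine: a = sin²(Δφ/2) + cos φ₁ cos φ₂ sin²(Δλ/2) = 0.3434 + (0.3846)(0.9971)(0.8762) = 0.67938.
Central angle c = 2·arcsin(√a) = 1.93774 rad.
Distance = R·c = 1737.4 × 1.9377 ≈ 3367 km.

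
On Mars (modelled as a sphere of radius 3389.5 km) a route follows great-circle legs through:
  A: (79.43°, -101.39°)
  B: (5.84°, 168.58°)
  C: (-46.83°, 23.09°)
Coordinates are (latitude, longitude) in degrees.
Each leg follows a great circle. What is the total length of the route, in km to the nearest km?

12641 km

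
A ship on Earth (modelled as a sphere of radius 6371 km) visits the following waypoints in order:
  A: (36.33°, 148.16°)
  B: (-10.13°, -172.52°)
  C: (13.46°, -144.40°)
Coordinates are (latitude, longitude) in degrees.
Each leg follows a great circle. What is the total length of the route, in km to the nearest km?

Leg A→B: central angle 1.0364 rad, distance 6602.9 km.
Leg B→C: central angle 0.6378 rad, distance 4063.2 km.
Total: 6602.9 + 4063.2 ≈ 10666 km.

10666 km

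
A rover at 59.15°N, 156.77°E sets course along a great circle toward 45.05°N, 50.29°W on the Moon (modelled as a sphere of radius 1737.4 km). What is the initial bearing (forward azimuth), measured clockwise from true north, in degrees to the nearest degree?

Δλ = 152.940° = 2.6693 rad.
y = sin Δλ · cos φ₂ = (0.4549)(0.7065) = 0.3214
x = cos φ₁ sin φ₂ − sin φ₁ cos φ₂ cos Δλ = (0.5128)(0.7077) − (0.8585)(0.7065)(-0.8905) = 0.9030
θ = atan2(y, x) = 19.59°, so the bearing is 20°.

20°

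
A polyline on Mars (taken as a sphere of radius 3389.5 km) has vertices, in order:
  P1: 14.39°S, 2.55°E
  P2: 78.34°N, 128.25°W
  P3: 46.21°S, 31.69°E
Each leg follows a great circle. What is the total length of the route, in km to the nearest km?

Leg P1→P2: central angle 1.9512 rad, distance 6613.6 km.
Leg P2→P3: central angle 2.5651 rad, distance 8694.3 km.
Total: 6613.6 + 8694.3 ≈ 15308 km.

15308 km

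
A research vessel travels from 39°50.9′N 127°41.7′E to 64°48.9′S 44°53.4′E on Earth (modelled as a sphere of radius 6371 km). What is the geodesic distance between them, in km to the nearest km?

With latitudes φ₁ = 39.848°, φ₂ = -64.815° and longitude difference Δλ = -82.805°:
cos c = sin φ₁ sin φ₂ + cos φ₁ cos φ₂ cos Δλ = (0.6408)(-0.9049) + (0.7677)(0.4255)(0.1252) = -0.53893,
so c = arccos(-0.53893) = 2.13996 rad.
Distance = R·c = 6371 × 2.1400 ≈ 13634 km.

13634 km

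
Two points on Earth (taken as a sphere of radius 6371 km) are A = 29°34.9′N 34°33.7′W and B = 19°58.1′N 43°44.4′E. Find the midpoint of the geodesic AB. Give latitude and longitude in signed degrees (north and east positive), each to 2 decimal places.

30.75°, 6.40°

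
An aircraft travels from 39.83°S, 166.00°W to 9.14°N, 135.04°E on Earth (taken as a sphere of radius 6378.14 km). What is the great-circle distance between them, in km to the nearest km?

8147 km

With latitudes φ₁ = -39.830°, φ₂ = 9.140° and longitude difference Δλ = -58.960°:
cos c = sin φ₁ sin φ₂ + cos φ₁ cos φ₂ cos Δλ = (-0.6405)(0.1588) + (0.7679)(0.9873)(0.5156) = 0.28921,
so c = arccos(0.28921) = 1.27739 rad.
Distance = R·c = 6378.14 × 1.2774 ≈ 8147 km.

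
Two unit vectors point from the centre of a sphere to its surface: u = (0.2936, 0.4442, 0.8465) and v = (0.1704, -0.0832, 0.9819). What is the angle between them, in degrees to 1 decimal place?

u·v = 0.8443; |u| = 1.0000, |v| = 1.0000.
cos θ = (u·v)/(|u||v|) = 0.8442, so θ = 32.4°.

32.4°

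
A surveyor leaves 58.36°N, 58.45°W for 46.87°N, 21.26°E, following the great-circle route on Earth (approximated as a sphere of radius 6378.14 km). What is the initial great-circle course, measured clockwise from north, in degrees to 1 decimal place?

67.5°

With φ₁ = 1.0186, φ₂ = 0.8180, Δλ = 1.3912 rad, the forward-azimuth formula gives
θ = atan2( sin Δλ cos φ₂ , cos φ₁ sin φ₂ − sin φ₁ cos φ₂ cos Δλ ) = atan2(0.6727, 0.2789) = 67.48°.
So the initial bearing is 67.5°.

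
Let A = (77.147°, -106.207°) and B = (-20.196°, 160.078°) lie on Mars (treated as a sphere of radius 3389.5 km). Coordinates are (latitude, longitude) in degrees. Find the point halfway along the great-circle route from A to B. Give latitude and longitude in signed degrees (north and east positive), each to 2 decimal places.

33.53°, 173.59°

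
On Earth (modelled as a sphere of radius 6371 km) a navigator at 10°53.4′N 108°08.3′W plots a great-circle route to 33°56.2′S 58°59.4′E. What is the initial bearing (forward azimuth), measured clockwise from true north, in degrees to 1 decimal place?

154.9°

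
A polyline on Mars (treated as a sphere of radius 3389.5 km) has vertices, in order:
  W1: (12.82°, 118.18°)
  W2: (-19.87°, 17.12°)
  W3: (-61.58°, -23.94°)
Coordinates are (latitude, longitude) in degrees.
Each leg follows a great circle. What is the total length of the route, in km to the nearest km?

9171 km

Leg W1→W2: central angle 1.8249 rad, distance 6185.4 km.
Leg W2→W3: central angle 0.8809 rad, distance 2986.0 km.
Total: 6185.4 + 2986.0 ≈ 9171 km.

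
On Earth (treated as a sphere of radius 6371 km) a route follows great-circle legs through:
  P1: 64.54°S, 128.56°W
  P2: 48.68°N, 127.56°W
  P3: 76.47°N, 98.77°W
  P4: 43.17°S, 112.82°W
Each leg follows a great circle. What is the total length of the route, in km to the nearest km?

29272 km

Leg P1→P2: central angle 1.9761 rad, distance 12589.8 km.
Leg P2→P3: central angle 0.5245 rad, distance 3341.7 km.
Leg P3→P4: central angle 2.0940 rad, distance 13340.8 km.
Total: 12589.8 + 3341.7 + 13340.8 ≈ 29272 km.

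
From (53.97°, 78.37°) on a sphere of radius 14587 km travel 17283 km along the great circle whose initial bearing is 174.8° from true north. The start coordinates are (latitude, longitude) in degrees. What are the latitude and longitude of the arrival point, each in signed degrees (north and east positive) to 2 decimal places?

Angular distance δ = d/R = 17283/14587 = 1.18482 rad; initial bearing θ = 3.0508 rad.
sin φ₂ = sin φ₁ cos δ + cos φ₁ sin δ cos θ = (0.8087)(0.3765) + (0.5882)(0.9264)(-0.9959) = -0.2382, so φ₂ = -13.78°.
Δλ = atan2(sin θ sin δ cos φ₁, cos δ − sin φ₁ sin φ₂) = atan2(0.0494, 0.5691) = 4.960°.
λ₂ = 78.370° + 4.960° = 83.33°.

-13.78°, 83.33°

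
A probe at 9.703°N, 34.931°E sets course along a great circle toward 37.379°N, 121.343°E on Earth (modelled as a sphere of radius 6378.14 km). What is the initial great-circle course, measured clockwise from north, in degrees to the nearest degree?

53°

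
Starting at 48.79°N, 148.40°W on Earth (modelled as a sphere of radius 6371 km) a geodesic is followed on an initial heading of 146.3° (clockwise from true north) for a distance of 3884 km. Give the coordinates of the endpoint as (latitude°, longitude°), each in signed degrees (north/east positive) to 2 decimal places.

17.63°, -128.93°

Angular distance δ = d/R = 3884/6371 = 0.60964 rad; initial bearing θ = 2.5534 rad.
sin φ₂ = sin φ₁ cos δ + cos φ₁ sin δ cos θ = (0.7523)(0.8199) + (0.6588)(0.5726)(-0.8320) = 0.3029, so φ₂ = 17.63°.
Δλ = atan2(sin θ sin δ cos φ₁, cos δ − sin φ₁ sin φ₂) = atan2(0.2093, 0.5919) = 19.472°.
λ₂ = -148.400° + 19.472° = -128.93°.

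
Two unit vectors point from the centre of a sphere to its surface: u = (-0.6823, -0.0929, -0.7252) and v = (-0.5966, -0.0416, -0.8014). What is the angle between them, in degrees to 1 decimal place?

7.2°

u·v = 0.9921; |u| = 1.0000, |v| = 1.0000.
cos θ = (u·v)/(|u||v|) = 0.9921, so θ = 7.2°.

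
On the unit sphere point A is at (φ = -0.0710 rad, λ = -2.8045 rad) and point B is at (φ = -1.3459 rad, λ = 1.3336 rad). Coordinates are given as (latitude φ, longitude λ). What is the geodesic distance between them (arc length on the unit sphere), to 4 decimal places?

1.6225

With latitudes φ₁ = -4.068°, φ₂ = -77.114° and longitude difference Δλ = -122.904°:
Haversine: a = sin²(Δφ/2) + cos φ₁ cos φ₂ sin²(Δλ/2) = 0.3542 + (0.9975)(0.2230)(0.7716) = 0.52584.
Central angle c = 2·arcsin(√a) = 1.62251 rad.
On the unit sphere the arc length equals the central angle: 1.6225.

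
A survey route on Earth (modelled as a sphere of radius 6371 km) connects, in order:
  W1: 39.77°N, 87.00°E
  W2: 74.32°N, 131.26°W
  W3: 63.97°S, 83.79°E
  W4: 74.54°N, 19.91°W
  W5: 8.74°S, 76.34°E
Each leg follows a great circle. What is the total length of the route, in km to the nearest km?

Leg W1→W2: central angle 1.1009 rad, distance 7013.9 km.
Leg W2→W3: central angle 2.8658 rad, distance 18258.3 km.
Leg W3→W4: central angle 2.6764 rad, distance 17051.7 km.
Leg W4→W5: central angle 1.7468 rad, distance 11129.1 km.
Total: 7013.9 + 18258.3 + 17051.7 + 11129.1 ≈ 53453 km.

53453 km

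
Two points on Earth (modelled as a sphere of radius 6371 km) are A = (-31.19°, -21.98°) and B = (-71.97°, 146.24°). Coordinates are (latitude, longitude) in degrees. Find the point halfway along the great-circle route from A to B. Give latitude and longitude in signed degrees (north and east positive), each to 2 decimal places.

Central angle δ = 1.3354 rad. Interpolating on the sphere with fraction f = 0.5:
P = [sin((1−f)δ)·A + sin(fδ)·B] / sin δ = 0.6367·A + 0.6367·B in Cartesian coordinates,
giving P = (0.3413, -0.0944, -0.9352), i.e. latitude -69.26°, longitude -15.46°.

-69.26°, -15.46°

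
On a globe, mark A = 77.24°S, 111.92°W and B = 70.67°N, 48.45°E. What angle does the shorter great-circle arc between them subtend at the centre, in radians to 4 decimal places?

2.9944 rad

Let φ₁ = -1.3481 rad, φ₂ = 1.2334 rad, and Δλ = 2.7990 rad.
Haversine: a = sin²(Δφ/2) + cos φ₁ cos φ₂ sin²(Δλ/2) = 0.9236 + (0.2209)(0.3310)(0.9709) = 0.99459.
Central angle c = 2·arcsin(√a) = 2.99438 rad.
So the angular separation is 2.9944 rad.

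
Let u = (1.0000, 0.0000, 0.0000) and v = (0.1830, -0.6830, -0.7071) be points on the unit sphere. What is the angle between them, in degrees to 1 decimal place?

79.5°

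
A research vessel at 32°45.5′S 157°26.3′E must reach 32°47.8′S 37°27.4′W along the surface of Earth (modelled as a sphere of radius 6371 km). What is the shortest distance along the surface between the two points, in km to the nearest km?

In radians: φ₁ = -0.5717, φ₂ = -0.5724, Δλ = 165.105° = 2.8816 rad.
Haversine: a = sin²(Δφ/2) + cos φ₁ cos φ₂ sin²(Δλ/2) = 0.0000 + (0.8410)(0.8406)(0.9832) = 0.69503.
Central angle c = 2·arcsin(√a) = 1.97150 rad.
Distance = R·c = 6371 × 1.9715 ≈ 12560 km.

12560 km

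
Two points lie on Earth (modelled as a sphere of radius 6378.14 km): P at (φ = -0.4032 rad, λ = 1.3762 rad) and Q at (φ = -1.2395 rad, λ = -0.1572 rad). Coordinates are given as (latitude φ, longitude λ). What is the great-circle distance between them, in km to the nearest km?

7517 km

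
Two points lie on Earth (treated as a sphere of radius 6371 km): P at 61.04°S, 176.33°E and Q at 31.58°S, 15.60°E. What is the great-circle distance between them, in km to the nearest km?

Let φ₁ = -1.0653 rad, φ₂ = -0.5512 rad, and Δλ = -2.8053 rad.
Haversine: a = sin²(Δφ/2) + cos φ₁ cos φ₂ sin²(Δλ/2) = 0.0647 + (0.4842)(0.8519)(0.9720) = 0.46559.
Central angle c = 2·arcsin(√a) = 1.50192 rad.
Distance = R·c = 6371 × 1.5019 ≈ 9569 km.

9569 km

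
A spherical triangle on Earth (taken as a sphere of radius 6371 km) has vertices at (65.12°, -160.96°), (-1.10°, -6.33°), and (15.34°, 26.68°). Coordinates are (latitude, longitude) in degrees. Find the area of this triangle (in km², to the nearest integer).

32321116 km²

Side lengths (central angles): a = 0.6377, b = 1.7336, c = 1.9796 rad; semiperimeter s = 2.1755.
By l'Huilier's theorem, tan(E/4) = √[tan(s/2) tan((s−a)/2) tan((s−b)/2) tan((s−c)/2)], giving spherical excess E = 0.7963 rad.
Area = E·R² = 0.7963 × (6371)² ≈ 32321116 km².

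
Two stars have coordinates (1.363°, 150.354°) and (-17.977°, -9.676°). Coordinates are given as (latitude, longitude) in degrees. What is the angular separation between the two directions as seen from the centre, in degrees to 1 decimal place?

154.3°

Let φ₁ = 0.0238 rad, φ₂ = -0.3138 rad, and Δλ = -2.7931 rad.
cos c = sin φ₁ sin φ₂ + cos φ₁ cos φ₂ cos Δλ = (0.0238)(-0.3086) + (0.9997)(0.9512)(-0.9399) = -0.90108,
so c = arccos(-0.90108) = 2.69304 rad.
So the angular separation is 154.3°.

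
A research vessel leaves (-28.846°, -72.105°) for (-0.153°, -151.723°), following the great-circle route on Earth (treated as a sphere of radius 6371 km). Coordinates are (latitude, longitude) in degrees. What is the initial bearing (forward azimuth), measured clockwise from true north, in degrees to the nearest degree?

With φ₁ = -0.5035, φ₂ = -0.0027, Δλ = -1.3896 rad, the forward-azimuth formula gives
θ = atan2( sin Δλ cos φ₂ , cos φ₁ sin φ₂ − sin φ₁ cos φ₂ cos Δλ ) = atan2(-0.9836, 0.0846) = -85.08°.
Adding 360° brings this into [0°, 360°): 275°.

275°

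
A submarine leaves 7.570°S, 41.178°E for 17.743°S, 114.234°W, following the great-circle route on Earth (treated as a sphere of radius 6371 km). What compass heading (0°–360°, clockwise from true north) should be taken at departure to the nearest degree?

Δλ = -155.412° = -2.7125 rad.
y = sin Δλ · cos φ₂ = (-0.4161)(0.9524) = -0.3963
x = cos φ₁ sin φ₂ − sin φ₁ cos φ₂ cos Δλ = (0.9913)(-0.3047) − (-0.1317)(0.9524)(-0.9093) = -0.4162
θ = atan2(y, x) = -136.40°; adding 360° gives 224°.

224°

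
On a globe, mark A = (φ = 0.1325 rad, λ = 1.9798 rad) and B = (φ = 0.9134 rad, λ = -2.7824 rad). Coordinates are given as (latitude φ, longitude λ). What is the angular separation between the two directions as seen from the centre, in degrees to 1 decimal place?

In radians: φ₁ = 0.1325, φ₂ = 0.9134, Δλ = 87.146° = 1.5210 rad.
cos c = sin φ₁ sin φ₂ + cos φ₁ cos φ₂ cos Δλ = (0.1321)(0.7916) + (0.9912)(0.6111)(0.0498) = 0.13474,
so c = arccos(0.13474) = 1.43565 rad.
So the angular separation is 82.3°.

82.3°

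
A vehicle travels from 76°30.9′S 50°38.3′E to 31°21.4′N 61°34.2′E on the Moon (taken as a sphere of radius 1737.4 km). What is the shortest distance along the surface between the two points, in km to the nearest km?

3278 km

With latitudes φ₁ = -76.515°, φ₂ = 31.357° and longitude difference Δλ = 10.932°:
Haversine: a = sin²(Δφ/2) + cos φ₁ cos φ₂ sin²(Δλ/2) = 0.6534 + (0.2332)(0.8539)(0.0091) = 0.65525.
Central angle c = 2·arcsin(√a) = 1.88651 rad.
Distance = R·c = 1737.4 × 1.8865 ≈ 3278 km.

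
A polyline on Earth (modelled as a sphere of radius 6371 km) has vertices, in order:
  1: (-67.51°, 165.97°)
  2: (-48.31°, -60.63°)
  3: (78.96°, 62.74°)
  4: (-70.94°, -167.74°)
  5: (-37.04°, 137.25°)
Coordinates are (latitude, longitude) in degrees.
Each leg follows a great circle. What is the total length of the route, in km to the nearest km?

Leg 1→2: central angle 1.0296 rad, distance 6559.6 km.
Leg 2→3: central angle 2.5031 rad, distance 15947.2 km.
Leg 3→4: central angle 2.8859 rad, distance 18385.8 km.
Leg 4→5: central angle 0.7687 rad, distance 4897.3 km.
Total: 6559.6 + 15947.2 + 18385.8 + 4897.3 ≈ 45790 km.

45790 km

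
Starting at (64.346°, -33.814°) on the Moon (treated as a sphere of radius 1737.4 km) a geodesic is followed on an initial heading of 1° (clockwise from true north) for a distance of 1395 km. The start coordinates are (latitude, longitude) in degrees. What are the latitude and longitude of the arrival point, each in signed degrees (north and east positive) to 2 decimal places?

69.64°, 144.12°

Angular distance δ = d/R = 1395/1737.4 = 0.80292 rad; initial bearing θ = 0.0175 rad.
sin φ₂ = sin φ₁ cos δ + cos φ₁ sin δ cos θ = (0.9014)(0.6946) + (0.4329)(0.7194)(0.9998) = 0.9375, so φ₂ = 69.64°.
Δλ = atan2(sin θ sin δ cos φ₁, cos δ − sin φ₁ sin φ₂) = atan2(0.0054, -0.1505) = 177.932°.
λ₂ = -33.814° + 177.932° = 144.12°.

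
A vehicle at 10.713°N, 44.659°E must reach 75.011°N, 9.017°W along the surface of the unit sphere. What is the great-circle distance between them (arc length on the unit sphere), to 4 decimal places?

In radians: φ₁ = 0.1870, φ₂ = 1.3092, Δλ = -53.676° = -0.9368 rad.
Haversine: a = sin²(Δφ/2) + cos φ₁ cos φ₂ sin²(Δλ/2) = 0.2832 + (0.9826)(0.2586)(0.2038) = 0.33495.
Central angle c = 2·arcsin(√a) = 1.23439 rad.
On the unit sphere the arc length equals the central angle: 1.2344.

1.2344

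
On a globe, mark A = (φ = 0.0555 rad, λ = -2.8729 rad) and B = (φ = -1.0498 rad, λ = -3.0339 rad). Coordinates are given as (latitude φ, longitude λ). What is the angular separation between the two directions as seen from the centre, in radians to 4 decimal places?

1.1125 rad

With latitudes φ₁ = 3.180°, φ₂ = -60.149° and longitude difference Δλ = -9.225°:
cos c = sin φ₁ sin φ₂ + cos φ₁ cos φ₂ cos Δλ = (0.0555)(-0.8673) + (0.9985)(0.4977)(0.9871) = 0.44244,
so c = arccos(0.44244) = 1.11248 rad.
So the angular separation is 1.1125 rad.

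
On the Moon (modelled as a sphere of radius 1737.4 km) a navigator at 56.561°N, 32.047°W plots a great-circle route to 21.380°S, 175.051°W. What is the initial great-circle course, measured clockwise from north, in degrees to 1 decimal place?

306.8°

Δλ = -143.004° = -2.4959 rad.
y = sin Δλ · cos φ₂ = (-0.6018)(0.9312) = -0.5603
x = cos φ₁ sin φ₂ − sin φ₁ cos φ₂ cos Δλ = (0.5510)(-0.3646) − (0.8345)(0.9312)(-0.7987) = 0.4197
θ = atan2(y, x) = -53.17°; adding 360° gives 306.8°.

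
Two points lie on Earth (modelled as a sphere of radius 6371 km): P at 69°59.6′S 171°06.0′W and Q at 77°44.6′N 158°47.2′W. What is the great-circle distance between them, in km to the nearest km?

In radians: φ₁ = -1.2216, φ₂ = 1.3569, Δλ = 12.313° = 0.2149 rad.
cos c = sin φ₁ sin φ₂ + cos φ₁ cos φ₂ cos Δλ = (-0.9397)(0.9772) + (0.3421)(0.2123)(0.9770) = -0.84727,
so c = arccos(-0.84727) = 2.58163 rad.
Distance = R·c = 6371 × 2.5816 ≈ 16448 km.

16448 km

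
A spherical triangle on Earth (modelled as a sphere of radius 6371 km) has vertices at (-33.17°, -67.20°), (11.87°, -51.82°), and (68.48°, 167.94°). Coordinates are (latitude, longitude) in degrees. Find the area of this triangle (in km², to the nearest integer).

32135840 km²

Side lengths (central angles): a = 1.6555, b = 2.3247, c = 0.8267 rad; semiperimeter s = 2.4035.
By l'Huilier's theorem, tan(E/4) = √[tan(s/2) tan((s−a)/2) tan((s−b)/2) tan((s−c)/2)], giving spherical excess E = 0.7917 rad.
Area = E·R² = 0.7917 × (6371)² ≈ 32135840 km².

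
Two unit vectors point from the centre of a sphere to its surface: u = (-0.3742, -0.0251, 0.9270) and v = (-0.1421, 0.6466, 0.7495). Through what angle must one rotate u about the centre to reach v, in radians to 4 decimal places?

0.7499 rad

u·v = 0.7317; |u| = 1.0000, |v| = 1.0000.
cos θ = (u·v)/(|u||v|) = 0.7317, so θ = 0.7499 rad.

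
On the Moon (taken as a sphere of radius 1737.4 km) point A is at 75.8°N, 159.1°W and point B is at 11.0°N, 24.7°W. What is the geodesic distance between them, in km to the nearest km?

2700 km

Let φ₁ = 1.3230 rad, φ₂ = 0.1920 rad, and Δλ = 2.3457 rad.
cos c = sin φ₁ sin φ₂ + cos φ₁ cos φ₂ cos Δλ = (0.9694)(0.1908) + (0.2453)(0.9816)(-0.6997) = 0.01650,
so c = arccos(0.01650) = 1.55430 rad.
Distance = R·c = 1737.4 × 1.5543 ≈ 2700 km.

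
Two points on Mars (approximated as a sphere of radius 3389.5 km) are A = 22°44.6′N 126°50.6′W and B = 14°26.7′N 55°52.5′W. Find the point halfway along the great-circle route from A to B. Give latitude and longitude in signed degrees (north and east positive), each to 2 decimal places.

Central angle δ = 1.1727 rad. Interpolating on the sphere with fraction f = 0.5:
P = [sin((1−f)δ)·A + sin(fδ)·B] / sin δ = 0.6003·A + 0.6003·B in Cartesian coordinates,
giving P = (-0.0058, -0.9242, 0.3818), i.e. latitude 22.45°, longitude -90.36°.

22.45°, -90.36°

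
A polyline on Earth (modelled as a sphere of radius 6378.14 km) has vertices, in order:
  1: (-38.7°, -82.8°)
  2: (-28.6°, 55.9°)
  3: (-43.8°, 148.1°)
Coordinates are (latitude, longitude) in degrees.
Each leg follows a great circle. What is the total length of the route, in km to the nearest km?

Leg 1→2: central angle 1.7880 rad, distance 11403.9 km.
Leg 2→3: central angle 1.2588 rad, distance 8028.5 km.
Total: 11403.9 + 8028.5 ≈ 19432 km.

19432 km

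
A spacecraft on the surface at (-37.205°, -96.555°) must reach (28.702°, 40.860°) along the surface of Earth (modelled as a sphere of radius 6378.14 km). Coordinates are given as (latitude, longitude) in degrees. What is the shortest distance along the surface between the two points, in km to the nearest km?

With latitudes φ₁ = -37.205°, φ₂ = 28.702° and longitude difference Δλ = 137.415°:
Haversine: a = sin²(Δφ/2) + cos φ₁ cos φ₂ sin²(Δλ/2) = 0.2959 + (0.7965)(0.8771)(0.8681) = 0.90238.
Central angle c = 2·arcsin(√a) = 2.50608 rad.
Distance = R·c = 6378.14 × 2.5061 ≈ 15984 km.

15984 km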